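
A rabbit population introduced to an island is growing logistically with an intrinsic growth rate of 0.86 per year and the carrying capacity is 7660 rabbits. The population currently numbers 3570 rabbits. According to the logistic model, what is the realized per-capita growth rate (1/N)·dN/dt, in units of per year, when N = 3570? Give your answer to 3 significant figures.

(1/N)·dN/dt = r(1 − N/K) = 0.86 × (1 − 3570/7660).
= 0.86 × 0.53394 = 0.45919.

0.459 per year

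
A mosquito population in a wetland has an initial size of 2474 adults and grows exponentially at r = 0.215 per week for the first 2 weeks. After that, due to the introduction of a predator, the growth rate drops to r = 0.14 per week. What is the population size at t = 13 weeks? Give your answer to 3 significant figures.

Phase 1: N(2) = 2474·e^(0.215×2) = 2474·e^0.43 = 3803.18.
Phase 2 runs for 13 − 2 = 11 weeks at r = 0.14.
N(13) = 3803.18·e^(0.14×11) = 3803.18·e^1.54 = 17740.3.

17700 adults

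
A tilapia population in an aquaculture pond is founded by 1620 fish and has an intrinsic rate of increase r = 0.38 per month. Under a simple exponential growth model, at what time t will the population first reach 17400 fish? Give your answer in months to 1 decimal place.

6.2 months

Set N₀·e^(rt) = 17400: e^(0.38·t) = 17400/1620 = 10.741.
0.38·t = ln(10.741) = 2.374, so t = 2.374/0.38 = 6.2475.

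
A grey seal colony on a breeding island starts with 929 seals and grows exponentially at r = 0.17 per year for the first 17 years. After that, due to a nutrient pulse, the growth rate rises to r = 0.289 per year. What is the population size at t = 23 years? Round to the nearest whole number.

94666 seals

Phase 1: N(17) = 929·e^(0.17×17) = 929·e^2.89 = 16715.8.
Phase 2 runs for 23 − 17 = 6 years at r = 0.289.
N(23) = 16715.8·e^(0.289×6) = 16715.8·e^1.734 = 94665.9.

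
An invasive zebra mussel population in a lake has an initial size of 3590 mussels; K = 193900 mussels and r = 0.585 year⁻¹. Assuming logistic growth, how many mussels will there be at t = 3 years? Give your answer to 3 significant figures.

19100 mussels

A = (K − N₀)/N₀ = (193900 − 3590)/3590 = 53.011.
N(t) = K/(1 + A·e^(−rt)) = 193900/(1 + 53.011×e^(−0.585×3)).
e^(−1.755) = 0.17291; denominator = 1 + 53.011×0.17291 = 10.166.
N = 193900/10.166 = 19073.4.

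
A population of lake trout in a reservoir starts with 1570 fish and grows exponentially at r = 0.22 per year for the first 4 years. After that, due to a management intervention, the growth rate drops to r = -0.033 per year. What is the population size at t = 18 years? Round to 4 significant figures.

Phase 1: N(4) = 1570·e^(0.22×4) = 1570·e^0.88 = 3785.11.
Phase 2 runs for 18 − 4 = 14 years at r = -0.033.
N(18) = 3785.11·e^(-0.033×14) = 3785.11·e^-0.462 = 2384.71.

2385 fish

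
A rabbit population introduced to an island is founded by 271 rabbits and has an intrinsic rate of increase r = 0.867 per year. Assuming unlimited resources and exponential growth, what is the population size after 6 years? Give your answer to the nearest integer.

N(t) = N₀·e^(rt) = 271 × e^(0.867×6) = 271 × e^5.202.
e^5.202 ≈ 181.64, so N ≈ 271 × 181.64 = 49223.1.

49223 rabbits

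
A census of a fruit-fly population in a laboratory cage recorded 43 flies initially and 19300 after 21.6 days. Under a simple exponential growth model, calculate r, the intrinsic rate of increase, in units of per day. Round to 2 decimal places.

From N(t) = N₀·e^(rt): e^(r·21.6) = 19300/43 = 448.84.
r·21.6 = ln(448.84) = 6.1067, so r = 6.1067/21.6 = 0.28272.

0.28 per day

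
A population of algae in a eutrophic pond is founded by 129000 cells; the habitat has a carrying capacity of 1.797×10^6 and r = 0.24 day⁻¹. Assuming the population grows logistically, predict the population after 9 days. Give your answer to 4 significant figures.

721300 cells

A = (K − N₀)/N₀ = (1.797×10^6 − 129000)/129000 = 12.93.
N(t) = K/(1 + A·e^(−rt)) = 1.797×10^6/(1 + 12.93×e^(−0.24×9)).
e^(−2.16) = 0.11533; denominator = 1 + 12.93×0.11533 = 2.4912.
N = 1.797×10^6/2.4912 = 721345.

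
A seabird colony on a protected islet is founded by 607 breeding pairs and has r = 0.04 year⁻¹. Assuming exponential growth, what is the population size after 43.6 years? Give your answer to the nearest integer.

3472 breeding pairs

N(t) = N₀·e^(rt) = 607 × e^(0.04×43.6) = 607 × e^1.744.
e^1.744 ≈ 5.7202, so N ≈ 607 × 5.7202 = 3472.15.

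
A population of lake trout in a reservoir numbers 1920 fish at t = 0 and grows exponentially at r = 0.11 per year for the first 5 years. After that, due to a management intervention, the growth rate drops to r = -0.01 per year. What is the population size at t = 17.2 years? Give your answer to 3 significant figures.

Phase 1: N(5) = 1920·e^(0.11×5) = 1920·e^0.55 = 3327.85.
Phase 2 runs for 17.2 − 5 = 12.2 years at r = -0.01.
N(17.2) = 3327.85·e^(-0.01×12.2) = 3327.85·e^-0.122 = 2945.64.

2950 fish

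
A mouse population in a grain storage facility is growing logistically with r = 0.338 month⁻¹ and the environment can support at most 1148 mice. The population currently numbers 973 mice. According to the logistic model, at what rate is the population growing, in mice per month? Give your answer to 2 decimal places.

50.13 mice per month

dN/dt = rN(1 − N/K) = 0.338 × 973 × (1 − 973/1148).
1 − 973/1148 = 0.15244; dN/dt = 0.338 × 973 × 0.15244 = 50.133.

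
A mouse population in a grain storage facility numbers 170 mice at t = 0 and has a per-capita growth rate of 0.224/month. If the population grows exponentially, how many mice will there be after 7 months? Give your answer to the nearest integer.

815 mice

N(t) = N₀·e^(rt) = 170 × e^(0.224×7) = 170 × e^1.568.
e^1.568 ≈ 4.797, so N ≈ 170 × 4.797 = 815.498.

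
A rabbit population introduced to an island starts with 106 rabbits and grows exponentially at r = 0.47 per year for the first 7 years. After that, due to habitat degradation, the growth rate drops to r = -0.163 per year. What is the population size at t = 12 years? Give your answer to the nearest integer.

Phase 1: N(7) = 106·e^(0.47×7) = 106·e^3.29 = 2845.34.
Phase 2 runs for 12 − 7 = 5 years at r = -0.163.
N(12) = 2845.34·e^(-0.163×5) = 2845.34·e^-0.815 = 1259.46.

1259 rabbits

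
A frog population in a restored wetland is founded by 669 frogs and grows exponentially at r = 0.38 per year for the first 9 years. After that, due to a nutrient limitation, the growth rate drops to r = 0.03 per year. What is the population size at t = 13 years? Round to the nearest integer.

23058 frogs

Phase 1: N(9) = 669·e^(0.38×9) = 669·e^3.42 = 20450.9.
Phase 2 runs for 13 − 9 = 4 years at r = 0.03.
N(13) = 20450.9·e^(0.03×4) = 20450.9·e^0.12 = 23058.4.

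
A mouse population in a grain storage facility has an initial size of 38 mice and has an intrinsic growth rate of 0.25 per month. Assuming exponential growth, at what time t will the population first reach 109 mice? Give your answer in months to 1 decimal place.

4.2 months

Set N₀·e^(rt) = 109: e^(0.25·t) = 109/38 = 2.8684.
0.25·t = ln(2.8684) = 1.0538, so t = 1.0538/0.25 = 4.215.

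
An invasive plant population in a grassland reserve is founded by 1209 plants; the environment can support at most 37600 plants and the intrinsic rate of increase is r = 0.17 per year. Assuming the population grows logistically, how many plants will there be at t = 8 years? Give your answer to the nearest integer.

A = (K − N₀)/N₀ = (37600 − 1209)/1209 = 30.1.
N(t) = K/(1 + A·e^(−rt)) = 37600/(1 + 30.1×e^(−0.17×8)).
e^(−1.36) = 0.25666; denominator = 1 + 30.1×0.25666 = 8.7255.
N = 37600/8.7255 = 4309.2.

4309 plants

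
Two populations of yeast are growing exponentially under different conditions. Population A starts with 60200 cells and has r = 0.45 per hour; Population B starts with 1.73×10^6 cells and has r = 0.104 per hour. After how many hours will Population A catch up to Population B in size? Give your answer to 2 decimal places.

Set 60200·e^(0.45t) = 1.73×10^6·e^(0.104t).
e^((0.45 − 0.104)t) = 1.73×10^6/60200 → e^(0.346·t) = 28.738.
0.346·t = ln(28.738) = 3.3582, so t = 3.3582/0.346 = 9.7058.

9.71 hours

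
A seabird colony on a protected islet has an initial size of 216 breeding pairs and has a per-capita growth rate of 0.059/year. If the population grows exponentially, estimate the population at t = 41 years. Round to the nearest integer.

2427 breeding pairs

N(t) = N₀·e^(rt) = 216 × e^(0.059×41) = 216 × e^2.419.
e^2.419 ≈ 11.235, so N ≈ 216 × 11.235 = 2426.68.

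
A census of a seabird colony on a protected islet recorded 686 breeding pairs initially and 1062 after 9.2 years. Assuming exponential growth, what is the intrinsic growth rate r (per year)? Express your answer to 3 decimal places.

0.048 per year

From N(t) = N₀·e^(rt): e^(r·9.2) = 1062/686 = 1.5481.
r·9.2 = ln(1.5481) = 0.43703, so r = 0.43703/9.2 = 0.047503.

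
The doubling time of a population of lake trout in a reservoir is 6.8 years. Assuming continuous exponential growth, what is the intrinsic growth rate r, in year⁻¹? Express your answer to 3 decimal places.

r = ln(2)/t_d = 0.6931/6.8 = 0.10193.

0.102 per year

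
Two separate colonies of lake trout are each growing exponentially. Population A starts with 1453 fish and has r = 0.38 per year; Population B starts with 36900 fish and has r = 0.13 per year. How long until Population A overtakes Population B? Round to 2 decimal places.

Set 1453·e^(0.38t) = 36900·e^(0.13t).
e^((0.38 − 0.13)t) = 36900/1453 → e^(0.25·t) = 25.396.
0.25·t = ln(25.396) = 3.2346, so t = 3.2346/0.25 = 12.938.

12.94 years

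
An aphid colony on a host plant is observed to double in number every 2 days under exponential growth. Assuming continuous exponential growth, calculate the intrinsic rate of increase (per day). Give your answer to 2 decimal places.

r = ln(2)/t_d = 0.6931/2 = 0.34657.

0.35 per day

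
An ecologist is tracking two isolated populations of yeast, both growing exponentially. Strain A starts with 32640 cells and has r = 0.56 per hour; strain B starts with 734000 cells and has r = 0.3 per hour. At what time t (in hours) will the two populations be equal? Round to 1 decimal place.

Set 32640·e^(0.56t) = 734000·e^(0.3t).
e^((0.56 − 0.3)t) = 734000/32640 → e^(0.26·t) = 22.488.
0.26·t = ln(22.488) = 3.113, so t = 3.113/0.26 = 11.973.

12.0 hours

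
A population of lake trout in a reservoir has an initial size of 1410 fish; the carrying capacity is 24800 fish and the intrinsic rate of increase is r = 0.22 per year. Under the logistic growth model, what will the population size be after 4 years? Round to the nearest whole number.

3147 fish

A = (K − N₀)/N₀ = (24800 − 1410)/1410 = 16.589.
N(t) = K/(1 + A·e^(−rt)) = 24800/(1 + 16.589×e^(−0.22×4)).
e^(−0.88) = 0.41478; denominator = 1 + 16.589×0.41478 = 7.8807.
N = 24800/7.8807 = 3146.93.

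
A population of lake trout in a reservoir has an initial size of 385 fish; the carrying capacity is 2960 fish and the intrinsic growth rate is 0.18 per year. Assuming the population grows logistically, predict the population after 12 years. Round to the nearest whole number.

1671 fish

A = (K − N₀)/N₀ = (2960 − 385)/385 = 6.6883.
N(t) = K/(1 + A·e^(−rt)) = 2960/(1 + 6.6883×e^(−0.18×12)).
e^(−2.16) = 0.11533; denominator = 1 + 6.6883×0.11533 = 1.7713.
N = 2960/1.7713 = 1671.06.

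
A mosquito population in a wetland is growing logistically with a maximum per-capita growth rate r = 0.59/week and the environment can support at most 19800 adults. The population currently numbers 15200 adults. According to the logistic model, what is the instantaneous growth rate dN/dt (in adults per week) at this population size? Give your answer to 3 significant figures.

dN/dt = rN(1 − N/K) = 0.59 × 15200 × (1 − 15200/19800).
1 − 15200/19800 = 0.23232; dN/dt = 0.59 × 15200 × 0.23232 = 2083.5.

2080 adults per week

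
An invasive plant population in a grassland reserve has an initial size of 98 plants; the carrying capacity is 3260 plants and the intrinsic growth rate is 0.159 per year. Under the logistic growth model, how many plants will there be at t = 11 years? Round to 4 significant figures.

A = (K − N₀)/N₀ = (3260 − 98)/98 = 32.265.
N(t) = K/(1 + A·e^(−rt)) = 3260/(1 + 32.265×e^(−0.159×11)).
e^(−1.749) = 0.17395; denominator = 1 + 32.265×0.17395 = 6.6125.
N = 3260/6.6125 = 493.007.

493.0 plants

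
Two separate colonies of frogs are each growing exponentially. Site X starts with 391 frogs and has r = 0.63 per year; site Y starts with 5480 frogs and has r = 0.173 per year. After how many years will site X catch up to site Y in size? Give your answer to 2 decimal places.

Set 391·e^(0.63t) = 5480·e^(0.173t).
e^((0.63 − 0.173)t) = 5480/391 → e^(0.457·t) = 14.015.
0.457·t = ln(14.015) = 2.6402, so t = 2.6402/0.457 = 5.7771.

5.78 years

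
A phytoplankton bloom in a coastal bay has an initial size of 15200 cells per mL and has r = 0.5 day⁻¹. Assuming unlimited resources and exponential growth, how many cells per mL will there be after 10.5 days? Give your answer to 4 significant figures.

N(t) = N₀·e^(rt) = 15200 × e^(0.5×10.5) = 15200 × e^5.25.
e^5.25 ≈ 190.57, so N ≈ 15200 × 190.57 = 2.896607×10^6.

2897000 cells per mL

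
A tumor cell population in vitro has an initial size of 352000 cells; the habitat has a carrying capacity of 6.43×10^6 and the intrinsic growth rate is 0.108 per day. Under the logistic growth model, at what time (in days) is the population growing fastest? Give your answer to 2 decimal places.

26.38 days

Logistic growth is fastest at N = K/2 = 3.215×10^6.
A = (K − N₀)/N₀ = 17.267. Set K/(1 + A·e^(−rt)) = K/2 → A·e^(−rt) = 1.
e^(−0.108t) = 1/17.267 = 0.0579138, so t = ln(17.267)/0.108 = 2.8488/0.108 = 26.378.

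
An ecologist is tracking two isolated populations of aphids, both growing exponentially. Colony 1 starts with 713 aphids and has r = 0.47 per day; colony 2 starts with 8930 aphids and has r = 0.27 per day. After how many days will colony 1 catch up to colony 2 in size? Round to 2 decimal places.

Set 713·e^(0.47t) = 8930·e^(0.27t).
e^((0.47 − 0.27)t) = 8930/713 → e^(0.2·t) = 12.525.
0.2·t = ln(12.525) = 2.5277, so t = 2.5277/0.2 = 12.638.

12.64 days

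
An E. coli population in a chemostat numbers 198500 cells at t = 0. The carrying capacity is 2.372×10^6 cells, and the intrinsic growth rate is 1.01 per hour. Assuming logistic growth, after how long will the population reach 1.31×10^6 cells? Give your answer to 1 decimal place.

2.6 hours

A = (K − N₀)/N₀ = (2.372×10^6 − 198500)/198500 = 10.95.
Solve 2.372×10^6/(1 + 10.95·e^(−1.01t)) = 1.31×10^6: 1 + 10.95·e^(−1.01t) = 1.8107, so e^(−1.01t) = 0.0740379.
−1.01·t = ln(0.0740379) = -2.6032, so t = 2.6032/1.01 = 2.5774.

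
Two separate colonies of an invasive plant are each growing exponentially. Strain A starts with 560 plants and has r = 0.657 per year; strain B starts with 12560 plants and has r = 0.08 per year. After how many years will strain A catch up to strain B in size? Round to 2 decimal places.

Set 560·e^(0.657t) = 12560·e^(0.08t).
e^((0.657 − 0.08)t) = 12560/560 → e^(0.577·t) = 22.429.
0.577·t = ln(22.429) = 3.1103, so t = 3.1103/0.577 = 5.3905.

5.39 years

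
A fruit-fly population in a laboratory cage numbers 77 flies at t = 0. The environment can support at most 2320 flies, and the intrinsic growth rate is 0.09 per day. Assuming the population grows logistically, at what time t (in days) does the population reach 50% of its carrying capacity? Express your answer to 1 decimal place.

37.5 days

A = (K − N₀)/N₀ = (2320 − 77)/77 = 29.13.
Solve 2320/(1 + 29.13·e^(−0.09t)) = 1160: 1 + 29.13·e^(−0.09t) = 2, so e^(−0.09t) = 0.034329.
−0.09·t = ln(0.034329) = -3.3718, so t = 3.3718/0.09 = 37.464.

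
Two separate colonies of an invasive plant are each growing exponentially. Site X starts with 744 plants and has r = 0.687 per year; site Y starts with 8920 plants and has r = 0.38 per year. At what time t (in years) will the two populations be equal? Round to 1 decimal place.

Set 744·e^(0.687t) = 8920·e^(0.38t).
e^((0.687 − 0.38)t) = 8920/744 → e^(0.307·t) = 11.989.
0.307·t = ln(11.989) = 2.484, so t = 2.484/0.307 = 8.0912.

8.1 years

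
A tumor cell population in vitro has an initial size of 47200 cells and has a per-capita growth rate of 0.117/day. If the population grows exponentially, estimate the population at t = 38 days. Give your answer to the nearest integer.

N(t) = N₀·e^(rt) = 47200 × e^(0.117×38) = 47200 × e^4.446.
e^4.446 ≈ 85.285, so N ≈ 47200 × 85.285 = 4.025458×10^6.

4025458 cells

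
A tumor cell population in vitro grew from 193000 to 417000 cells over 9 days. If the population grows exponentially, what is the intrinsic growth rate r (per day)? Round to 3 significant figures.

From N(t) = N₀·e^(rt): e^(r·9) = 417000/193000 = 2.1606.
r·9 = ln(2.1606) = 0.7704, so r = 0.7704/9 = 0.0856.

0.0856 per day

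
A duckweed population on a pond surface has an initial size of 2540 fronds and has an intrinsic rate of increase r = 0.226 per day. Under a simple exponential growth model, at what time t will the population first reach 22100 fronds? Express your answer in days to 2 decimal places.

Set N₀·e^(rt) = 22100: e^(0.226·t) = 22100/2540 = 8.7008.
0.226·t = ln(8.7008) = 2.1634, so t = 2.1634/0.226 = 9.5726.

9.57 days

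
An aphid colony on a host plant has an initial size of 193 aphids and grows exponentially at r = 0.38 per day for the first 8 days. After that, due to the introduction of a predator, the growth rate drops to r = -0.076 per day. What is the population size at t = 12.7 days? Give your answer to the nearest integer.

Phase 1: N(8) = 193·e^(0.38×8) = 193·e^3.04 = 4034.71.
Phase 2 runs for 12.7 − 8 = 4.7 days at r = -0.076.
N(12.7) = 4034.71·e^(-0.076×4.7) = 4034.71·e^-0.3572 = 2822.82.

2823 aphids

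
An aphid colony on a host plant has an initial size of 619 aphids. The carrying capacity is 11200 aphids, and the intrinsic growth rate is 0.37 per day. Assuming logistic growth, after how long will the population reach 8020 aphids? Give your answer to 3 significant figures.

A = (K − N₀)/N₀ = (11200 − 619)/619 = 17.094.
Solve 11200/(1 + 17.094·e^(−0.37t)) = 8020: 1 + 17.094·e^(−0.37t) = 1.3965, so e^(−0.37t) = 0.0231962.
−0.37·t = ln(0.0231962) = -3.7638, so t = 3.7638/0.37 = 10.172.

10.2 days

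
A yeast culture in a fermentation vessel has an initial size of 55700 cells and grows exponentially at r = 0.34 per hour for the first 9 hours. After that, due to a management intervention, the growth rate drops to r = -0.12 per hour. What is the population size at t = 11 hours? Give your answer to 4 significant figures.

934500 cells

Phase 1: N(9) = 55700·e^(0.34×9) = 55700·e^3.06 = 1.187945×10^6.
Phase 2 runs for 11 − 9 = 2 hours at r = -0.12.
N(11) = 1.187945×10^6·e^(-0.12×2) = 1.187945×10^6·e^-0.24 = 934471.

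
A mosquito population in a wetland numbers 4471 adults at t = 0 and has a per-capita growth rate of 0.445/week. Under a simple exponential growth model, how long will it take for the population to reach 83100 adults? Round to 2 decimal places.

6.57 weeks

Set N₀·e^(rt) = 83100: e^(0.445·t) = 83100/4471 = 18.586.
0.445·t = ln(18.586) = 2.9224, so t = 2.9224/0.445 = 6.5673.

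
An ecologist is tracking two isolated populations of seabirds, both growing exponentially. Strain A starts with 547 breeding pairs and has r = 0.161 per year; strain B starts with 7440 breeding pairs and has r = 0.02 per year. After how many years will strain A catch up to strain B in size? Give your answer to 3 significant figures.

18.5 years

Set 547·e^(0.161t) = 7440·e^(0.02t).
e^((0.161 − 0.02)t) = 7440/547 → e^(0.141·t) = 13.601.
0.141·t = ln(13.601) = 2.6102, so t = 2.6102/0.141 = 18.512.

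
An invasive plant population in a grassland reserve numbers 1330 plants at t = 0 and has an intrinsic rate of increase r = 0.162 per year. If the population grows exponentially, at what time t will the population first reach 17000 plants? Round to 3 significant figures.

Set N₀·e^(rt) = 17000: e^(0.162·t) = 17000/1330 = 12.782.
0.162·t = ln(12.782) = 2.548, so t = 2.548/0.162 = 15.729.

15.7 years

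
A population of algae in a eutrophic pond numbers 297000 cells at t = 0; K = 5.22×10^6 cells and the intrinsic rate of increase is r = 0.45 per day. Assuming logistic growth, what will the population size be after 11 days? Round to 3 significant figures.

A = (K − N₀)/N₀ = (5.22×10^6 − 297000)/297000 = 16.576.
N(t) = K/(1 + A·e^(−rt)) = 5.22×10^6/(1 + 16.576×e^(−0.45×11)).
e^(−4.95) = 0.0070834; denominator = 1 + 16.576×0.0070834 = 1.1174.
N = 5.22×10^6/1.1174 = 4.671505×10^6.

4670000 cells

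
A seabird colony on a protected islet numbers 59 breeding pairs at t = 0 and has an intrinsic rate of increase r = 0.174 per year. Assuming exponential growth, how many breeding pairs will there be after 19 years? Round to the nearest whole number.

1609 breeding pairs

N(t) = N₀·e^(rt) = 59 × e^(0.174×19) = 59 × e^3.306.
e^3.306 ≈ 27.276, so N ≈ 59 × 27.276 = 1609.27.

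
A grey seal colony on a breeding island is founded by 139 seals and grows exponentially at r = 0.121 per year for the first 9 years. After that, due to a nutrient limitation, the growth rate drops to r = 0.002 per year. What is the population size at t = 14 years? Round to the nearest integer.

Phase 1: N(9) = 139·e^(0.121×9) = 139·e^1.089 = 413.011.
Phase 2 runs for 14 − 9 = 5 years at r = 0.002.
N(14) = 413.011·e^(0.002×5) = 413.011·e^0.01 = 417.162.

417 seals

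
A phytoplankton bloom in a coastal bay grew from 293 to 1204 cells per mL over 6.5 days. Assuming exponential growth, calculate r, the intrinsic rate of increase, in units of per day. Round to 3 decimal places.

0.217 per day

From N(t) = N₀·e^(rt): e^(r·6.5) = 1204/293 = 4.1092.
r·6.5 = ln(4.1092) = 1.4132, so r = 1.4132/6.5 = 0.21742.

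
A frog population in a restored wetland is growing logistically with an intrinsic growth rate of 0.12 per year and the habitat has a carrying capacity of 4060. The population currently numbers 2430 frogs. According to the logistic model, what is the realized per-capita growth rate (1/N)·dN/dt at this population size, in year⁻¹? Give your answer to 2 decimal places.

(1/N)·dN/dt = r(1 − N/K) = 0.12 × (1 − 2430/4060).
= 0.12 × 0.40148 = 0.048177.

0.05 per year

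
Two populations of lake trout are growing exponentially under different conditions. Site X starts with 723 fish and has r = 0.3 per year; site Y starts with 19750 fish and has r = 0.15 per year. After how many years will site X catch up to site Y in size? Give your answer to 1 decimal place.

Set 723·e^(0.3t) = 19750·e^(0.15t).
e^((0.3 − 0.15)t) = 19750/723 → e^(0.15·t) = 27.317.
0.15·t = ln(27.317) = 3.3075, so t = 3.3075/0.15 = 22.05.

22.0 years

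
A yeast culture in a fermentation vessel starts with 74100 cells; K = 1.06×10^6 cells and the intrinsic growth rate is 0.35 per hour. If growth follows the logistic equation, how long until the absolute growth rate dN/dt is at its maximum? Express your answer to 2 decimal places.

7.39 hours

Logistic growth is fastest at N = K/2 = 530000.
A = (K − N₀)/N₀ = 13.305. Set K/(1 + A·e^(−rt)) = K/2 → A·e^(−rt) = 1.
e^(−0.35t) = 1/13.305 = 0.0751598, so t = ln(13.305)/0.35 = 2.5881/0.35 = 7.3947.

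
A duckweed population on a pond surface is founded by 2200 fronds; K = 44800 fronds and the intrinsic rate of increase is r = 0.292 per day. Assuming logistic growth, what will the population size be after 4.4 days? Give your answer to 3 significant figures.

A = (K − N₀)/N₀ = (44800 − 2200)/2200 = 19.364.
N(t) = K/(1 + A·e^(−rt)) = 44800/(1 + 19.364×e^(−0.292×4.4)).
e^(−1.285) = 0.27671; denominator = 1 + 19.364×0.27671 = 6.358.
N = 44800/6.358 = 7046.2.

7050 fronds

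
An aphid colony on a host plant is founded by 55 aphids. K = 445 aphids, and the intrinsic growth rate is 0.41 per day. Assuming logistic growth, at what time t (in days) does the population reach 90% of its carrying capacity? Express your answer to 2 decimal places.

10.14 days

A = (K − N₀)/N₀ = (445 − 55)/55 = 7.0909.
Solve 445/(1 + 7.0909·e^(−0.41t)) = 400.5: 1 + 7.0909·e^(−0.41t) = 1.1111, so e^(−0.41t) = 0.0156695.
−0.41·t = ln(0.0156695) = -4.156, so t = 4.156/0.41 = 10.137.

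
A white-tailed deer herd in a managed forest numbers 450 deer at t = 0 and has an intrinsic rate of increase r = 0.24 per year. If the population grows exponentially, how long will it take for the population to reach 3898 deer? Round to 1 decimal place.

9.0 years

Set N₀·e^(rt) = 3898: e^(0.24·t) = 3898/450 = 8.6622.
0.24·t = ln(8.6622) = 2.159, so t = 2.159/0.24 = 8.9957.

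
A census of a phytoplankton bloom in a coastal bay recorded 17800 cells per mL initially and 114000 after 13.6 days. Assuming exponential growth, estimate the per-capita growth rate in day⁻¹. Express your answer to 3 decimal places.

0.137 per day

From N(t) = N₀·e^(rt): e^(r·13.6) = 114000/17800 = 6.4045.
r·13.6 = ln(6.4045) = 1.857, so r = 1.857/13.6 = 0.13654.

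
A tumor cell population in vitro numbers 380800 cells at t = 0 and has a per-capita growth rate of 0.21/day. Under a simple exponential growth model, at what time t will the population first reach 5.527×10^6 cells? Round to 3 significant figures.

Set N₀·e^(rt) = 5.527×10^6: e^(0.21·t) = 5.527×10^6/380800 = 14.514.
0.21·t = ln(14.514) = 2.6751, so t = 2.6751/0.21 = 12.739.

12.7 days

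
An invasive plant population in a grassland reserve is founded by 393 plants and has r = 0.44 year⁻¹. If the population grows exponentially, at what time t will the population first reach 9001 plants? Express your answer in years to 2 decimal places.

Set N₀·e^(rt) = 9001: e^(0.44·t) = 9001/393 = 22.903.
0.44·t = ln(22.903) = 3.1313, so t = 3.1313/0.44 = 7.1165.

7.12 years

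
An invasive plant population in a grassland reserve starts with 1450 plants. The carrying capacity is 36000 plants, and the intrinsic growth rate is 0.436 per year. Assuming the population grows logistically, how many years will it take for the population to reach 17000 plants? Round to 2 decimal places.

7.02 years

A = (K − N₀)/N₀ = (36000 − 1450)/1450 = 23.828.
Solve 36000/(1 + 23.828·e^(−0.436t)) = 17000: 1 + 23.828·e^(−0.436t) = 2.1176, so e^(−0.436t) = 0.0469056.
−0.436·t = ln(0.0469056) = -3.0596, so t = 3.0596/0.436 = 7.0175.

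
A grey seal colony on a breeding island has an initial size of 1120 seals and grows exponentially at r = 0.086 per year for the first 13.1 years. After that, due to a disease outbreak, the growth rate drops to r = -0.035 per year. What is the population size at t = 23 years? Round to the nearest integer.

Phase 1: N(13.1) = 1120·e^(0.086×13.1) = 1120·e^1.127 = 3455.37.
Phase 2 runs for 23 − 13.1 = 9.9 years at r = -0.035.
N(23) = 3455.37·e^(-0.035×9.9) = 3455.37·e^-0.3465 = 2443.49.

2443 seals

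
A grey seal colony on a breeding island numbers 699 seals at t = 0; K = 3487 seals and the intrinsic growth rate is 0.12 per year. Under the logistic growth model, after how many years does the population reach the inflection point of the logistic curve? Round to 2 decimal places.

Logistic growth is fastest at N = K/2 = 1743.5.
A = (K − N₀)/N₀ = 3.9886. Set K/(1 + A·e^(−rt)) = K/2 → A·e^(−rt) = 1.
e^(−0.12t) = 1/3.9886 = 0.250717, so t = ln(3.9886)/0.12 = 1.3834/0.12 = 11.529.

11.53 years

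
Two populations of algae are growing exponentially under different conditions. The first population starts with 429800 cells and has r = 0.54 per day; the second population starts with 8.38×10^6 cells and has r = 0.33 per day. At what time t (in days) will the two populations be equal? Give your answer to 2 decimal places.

14.14 days

Set 429800·e^(0.54t) = 8.38×10^6·e^(0.33t).
e^((0.54 − 0.33)t) = 8.38×10^6/429800 → e^(0.21·t) = 19.497.
0.21·t = ln(19.497) = 2.9703, so t = 2.9703/0.21 = 14.144.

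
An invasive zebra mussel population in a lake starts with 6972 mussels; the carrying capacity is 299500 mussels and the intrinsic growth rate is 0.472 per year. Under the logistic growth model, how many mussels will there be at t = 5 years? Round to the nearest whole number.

60363 mussels

A = (K − N₀)/N₀ = (299500 − 6972)/6972 = 41.958.
N(t) = K/(1 + A·e^(−rt)) = 299500/(1 + 41.958×e^(−0.472×5)).
e^(−2.36) = 0.09442; denominator = 1 + 41.958×0.09442 = 4.9616.
N = 299500/4.9616 = 60363.1.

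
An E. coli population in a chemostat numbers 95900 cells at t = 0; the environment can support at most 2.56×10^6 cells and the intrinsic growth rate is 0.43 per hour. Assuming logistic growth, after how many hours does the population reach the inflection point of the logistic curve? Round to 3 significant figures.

7.55 hours

Logistic growth is fastest at N = K/2 = 1.28×10^6.
A = (K − N₀)/N₀ = 25.694. Set K/(1 + A·e^(−rt)) = K/2 → A·e^(−rt) = 1.
e^(−0.43t) = 1/25.694 = 0.0389189, so t = ln(25.694)/0.43 = 3.2463/0.43 = 7.5495.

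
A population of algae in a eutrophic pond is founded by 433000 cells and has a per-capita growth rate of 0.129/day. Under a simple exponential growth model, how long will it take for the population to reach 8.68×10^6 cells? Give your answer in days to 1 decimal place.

23.2 days

Set N₀·e^(rt) = 8.68×10^6: e^(0.129·t) = 8.68×10^6/433000 = 20.046.
0.129·t = ln(20.046) = 2.998, so t = 2.998/0.129 = 23.241.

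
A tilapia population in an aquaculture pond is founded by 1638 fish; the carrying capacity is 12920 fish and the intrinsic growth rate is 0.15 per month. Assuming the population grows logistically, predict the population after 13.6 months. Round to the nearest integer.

A = (K − N₀)/N₀ = (12920 − 1638)/1638 = 6.8877.
N(t) = K/(1 + A·e^(−rt)) = 12920/(1 + 6.8877×e^(−0.15×13.6)).
e^(−2.04) = 0.13003; denominator = 1 + 6.8877×0.13003 = 1.8956.
N = 12920/1.8956 = 6815.8.

6816 fish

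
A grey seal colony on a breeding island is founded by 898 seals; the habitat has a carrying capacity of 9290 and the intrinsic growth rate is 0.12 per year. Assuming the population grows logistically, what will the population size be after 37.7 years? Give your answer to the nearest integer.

A = (K − N₀)/N₀ = (9290 − 898)/898 = 9.3452.
N(t) = K/(1 + A·e^(−rt)) = 9290/(1 + 9.3452×e^(−0.12×37.7)).
e^(−4.524) = 0.010846; denominator = 1 + 9.3452×0.010846 = 1.1014.
N = 9290/1.1014 = 8435.07.

8435 seals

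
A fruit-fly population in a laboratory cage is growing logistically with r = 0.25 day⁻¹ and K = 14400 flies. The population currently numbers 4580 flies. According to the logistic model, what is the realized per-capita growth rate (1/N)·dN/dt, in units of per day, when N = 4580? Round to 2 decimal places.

(1/N)·dN/dt = r(1 − N/K) = 0.25 × (1 − 4580/14400).
= 0.25 × 0.68194 = 0.17049.

0.17 per day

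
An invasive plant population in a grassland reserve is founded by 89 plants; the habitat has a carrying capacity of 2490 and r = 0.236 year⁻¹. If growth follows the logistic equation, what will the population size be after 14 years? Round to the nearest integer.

1251 plants

A = (K − N₀)/N₀ = (2490 − 89)/89 = 26.978.
N(t) = K/(1 + A·e^(−rt)) = 2490/(1 + 26.978×e^(−0.236×14)).
e^(−3.304) = 0.036736; denominator = 1 + 26.978×0.036736 = 1.991.
N = 2490/1.991 = 1250.6.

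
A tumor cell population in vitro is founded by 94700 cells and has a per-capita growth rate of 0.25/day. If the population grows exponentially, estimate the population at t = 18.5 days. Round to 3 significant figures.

9660000 cells

N(t) = N₀·e^(rt) = 94700 × e^(0.25×18.5) = 94700 × e^4.625.
e^4.625 ≈ 102, so N ≈ 94700 × 102 = 9.659663×10^6.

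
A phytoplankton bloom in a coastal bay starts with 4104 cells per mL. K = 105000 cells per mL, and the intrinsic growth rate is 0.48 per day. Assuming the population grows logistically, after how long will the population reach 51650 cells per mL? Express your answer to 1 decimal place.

A = (K − N₀)/N₀ = (105000 − 4104)/4104 = 24.585.
Solve 105000/(1 + 24.585·e^(−0.48t)) = 51650: 1 + 24.585·e^(−0.48t) = 2.0329, so e^(−0.48t) = 0.0420143.
−0.48·t = ln(0.0420143) = -3.1697, so t = 3.1697/0.48 = 6.6036.

6.6 days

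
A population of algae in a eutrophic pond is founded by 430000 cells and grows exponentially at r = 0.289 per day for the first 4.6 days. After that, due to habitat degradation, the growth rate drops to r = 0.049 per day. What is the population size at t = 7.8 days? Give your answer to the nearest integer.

Phase 1: N(4.6) = 430000·e^(0.289×4.6) = 430000·e^1.329 = 1.624873×10^6.
Phase 2 runs for 7.8 − 4.6 = 3.2 days at r = 0.049.
N(7.8) = 1.624873×10^6·e^(0.049×3.2) = 1.624873×10^6·e^0.1568 = 1.900715×10^6.

1900715 cells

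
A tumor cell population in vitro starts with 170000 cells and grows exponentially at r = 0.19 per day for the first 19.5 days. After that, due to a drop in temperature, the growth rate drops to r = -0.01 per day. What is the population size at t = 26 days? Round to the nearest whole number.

6475612 cells

Phase 1: N(19.5) = 170000·e^(0.19×19.5) = 170000·e^3.705 = 6.910508×10^6.
Phase 2 runs for 26 − 19.5 = 6.5 days at r = -0.01.
N(26) = 6.910508×10^6·e^(-0.01×6.5) = 6.910508×10^6·e^-0.065 = 6.475612×10^6.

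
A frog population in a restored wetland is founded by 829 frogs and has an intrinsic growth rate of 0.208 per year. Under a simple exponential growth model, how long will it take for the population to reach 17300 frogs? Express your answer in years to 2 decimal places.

Set N₀·e^(rt) = 17300: e^(0.208·t) = 17300/829 = 20.869.
0.208·t = ln(20.869) = 3.0382, so t = 3.0382/0.208 = 14.607.

14.61 years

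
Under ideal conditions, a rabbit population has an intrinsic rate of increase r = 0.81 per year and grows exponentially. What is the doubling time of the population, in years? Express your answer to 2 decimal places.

Doubling time t_d = ln(2)/r = 0.6931/0.81 = 0.85574.

0.86 years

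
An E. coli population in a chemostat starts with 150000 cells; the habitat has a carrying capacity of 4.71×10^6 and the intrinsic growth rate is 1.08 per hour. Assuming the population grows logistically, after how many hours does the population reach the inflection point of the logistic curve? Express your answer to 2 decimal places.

Logistic growth is fastest at N = K/2 = 2.355×10^6.
A = (K − N₀)/N₀ = 30.4. Set K/(1 + A·e^(−rt)) = K/2 → A·e^(−rt) = 1.
e^(−1.08t) = 1/30.4 = 0.0328947, so t = ln(30.4)/1.08 = 3.4144/1.08 = 3.1615.

3.16 hours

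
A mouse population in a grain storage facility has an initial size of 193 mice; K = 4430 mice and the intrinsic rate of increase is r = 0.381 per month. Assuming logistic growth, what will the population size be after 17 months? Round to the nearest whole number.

4285 mice

A = (K − N₀)/N₀ = (4430 − 193)/193 = 21.953.
N(t) = K/(1 + A·e^(−rt)) = 4430/(1 + 21.953×e^(−0.381×17)).
e^(−6.477) = 0.0015384; denominator = 1 + 21.953×0.0015384 = 1.0338.
N = 4430/1.0338 = 4285.27.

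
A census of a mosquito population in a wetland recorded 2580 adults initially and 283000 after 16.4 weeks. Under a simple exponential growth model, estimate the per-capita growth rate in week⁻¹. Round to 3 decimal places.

0.286 per week

From N(t) = N₀·e^(rt): e^(r·16.4) = 283000/2580 = 109.69.
r·16.4 = ln(109.69) = 4.6977, so r = 4.6977/16.4 = 0.28644.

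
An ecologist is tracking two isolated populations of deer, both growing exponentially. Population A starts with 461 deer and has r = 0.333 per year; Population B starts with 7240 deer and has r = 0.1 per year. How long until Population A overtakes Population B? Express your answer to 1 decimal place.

Set 461·e^(0.333t) = 7240·e^(0.1t).
e^((0.333 − 0.1)t) = 7240/461 → e^(0.233·t) = 15.705.
0.233·t = ln(15.705) = 2.754, so t = 2.754/0.233 = 11.82.

11.8 years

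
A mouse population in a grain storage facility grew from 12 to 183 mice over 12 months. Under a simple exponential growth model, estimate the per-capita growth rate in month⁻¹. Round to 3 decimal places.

From N(t) = N₀·e^(rt): e^(r·12) = 183/12 = 15.25.
r·12 = ln(15.25) = 2.7246, so r = 2.7246/12 = 0.22705.

0.227 per month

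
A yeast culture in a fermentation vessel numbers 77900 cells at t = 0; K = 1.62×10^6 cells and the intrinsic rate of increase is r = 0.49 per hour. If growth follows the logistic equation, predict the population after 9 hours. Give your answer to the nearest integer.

1305796 cells

A = (K − N₀)/N₀ = (1.62×10^6 − 77900)/77900 = 19.796.
N(t) = K/(1 + A·e^(−rt)) = 1.62×10^6/(1 + 19.796×e^(−0.49×9)).
e^(−4.41) = 0.012155; denominator = 1 + 19.796×0.012155 = 1.2406.
N = 1.62×10^6/1.2406 = 1.305796×10^6.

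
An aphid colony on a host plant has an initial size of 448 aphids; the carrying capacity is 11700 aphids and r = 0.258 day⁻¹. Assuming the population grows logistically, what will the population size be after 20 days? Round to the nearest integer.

A = (K − N₀)/N₀ = (11700 − 448)/448 = 25.116.
N(t) = K/(1 + A·e^(−rt)) = 11700/(1 + 25.116×e^(−0.258×20)).
e^(−5.16) = 0.0057417; denominator = 1 + 25.116×0.0057417 = 1.1442.
N = 11700/1.1442 = 10225.4.

10225 aphids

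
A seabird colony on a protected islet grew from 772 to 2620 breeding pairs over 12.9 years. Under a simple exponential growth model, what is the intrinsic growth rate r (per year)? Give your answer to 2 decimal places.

From N(t) = N₀·e^(rt): e^(r·12.9) = 2620/772 = 3.3938.
r·12.9 = ln(3.3938) = 1.2219, so r = 1.2219/12.9 = 0.094724.

0.09 per year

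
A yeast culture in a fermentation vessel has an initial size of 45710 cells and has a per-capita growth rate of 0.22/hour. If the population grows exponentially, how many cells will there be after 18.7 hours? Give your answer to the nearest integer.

N(t) = N₀·e^(rt) = 45710 × e^(0.22×18.7) = 45710 × e^4.114.
e^4.114 ≈ 61.191, so N ≈ 45710 × 61.191 = 2.79704×10^6.

2797040 cells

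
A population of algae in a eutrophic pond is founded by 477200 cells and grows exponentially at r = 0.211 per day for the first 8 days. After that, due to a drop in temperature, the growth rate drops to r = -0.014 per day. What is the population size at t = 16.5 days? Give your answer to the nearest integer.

Phase 1: N(8) = 477200·e^(0.211×8) = 477200·e^1.688 = 2.581009×10^6.
Phase 2 runs for 16.5 − 8 = 8.5 days at r = -0.014.
N(16.5) = 2.581009×10^6·e^(-0.014×8.5) = 2.581009×10^6·e^-0.119 = 2.29144×10^6.

2291440 cells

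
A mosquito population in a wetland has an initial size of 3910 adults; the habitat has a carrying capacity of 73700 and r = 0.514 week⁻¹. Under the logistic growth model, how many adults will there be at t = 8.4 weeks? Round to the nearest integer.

A = (K − N₀)/N₀ = (73700 − 3910)/3910 = 17.849.
N(t) = K/(1 + A·e^(−rt)) = 73700/(1 + 17.849×e^(−0.514×8.4)).
e^(−4.318) = 0.013332; denominator = 1 + 17.849×0.013332 = 1.238.
N = 73700/1.238 = 59533.4.

59533 adults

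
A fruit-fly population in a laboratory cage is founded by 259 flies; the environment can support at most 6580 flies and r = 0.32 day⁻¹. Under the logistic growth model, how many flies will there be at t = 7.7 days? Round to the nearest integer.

2139 flies

A = (K − N₀)/N₀ = (6580 − 259)/259 = 24.405.
N(t) = K/(1 + A·e^(−rt)) = 6580/(1 + 24.405×e^(−0.32×7.7)).
e^(−2.464) = 0.085094; denominator = 1 + 24.405×0.085094 = 3.0768.
N = 6580/3.0768 = 2138.62.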